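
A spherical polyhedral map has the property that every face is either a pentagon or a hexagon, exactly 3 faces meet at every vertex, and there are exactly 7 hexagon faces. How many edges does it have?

51

Let x be the number of pentagons; then F = 7 + x.
Edge–face incidences: 2E = 6·7 + 5·x = 42 + 5x.
Every vertex has degree 3, so 3V = 2E.
Euler: V − E + F = 2 ⇒ (2E)/3 − E + (7 + x) = 2.
Multiply by 6: 2·(2E) − 3·(2E) + 6·(7 + x) = 12, i.e. 42 + 6x − (42 + 5x) = 12.
Collecting terms: x = 12.
Then 2E = 42 + 5·12 = 102, so E = 51, V = 2E/3 = 34, F = 7 + 12 = 19.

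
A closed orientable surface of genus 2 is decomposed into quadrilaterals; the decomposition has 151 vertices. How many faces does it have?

χ = 2 − 2·2 = -2, and every face is a square so 4F = 2E.
V − E + F = -2 with E = 4F/2 gives 151 − (4/2 − 1)·F = -2, so F = 153 and E = 306.

153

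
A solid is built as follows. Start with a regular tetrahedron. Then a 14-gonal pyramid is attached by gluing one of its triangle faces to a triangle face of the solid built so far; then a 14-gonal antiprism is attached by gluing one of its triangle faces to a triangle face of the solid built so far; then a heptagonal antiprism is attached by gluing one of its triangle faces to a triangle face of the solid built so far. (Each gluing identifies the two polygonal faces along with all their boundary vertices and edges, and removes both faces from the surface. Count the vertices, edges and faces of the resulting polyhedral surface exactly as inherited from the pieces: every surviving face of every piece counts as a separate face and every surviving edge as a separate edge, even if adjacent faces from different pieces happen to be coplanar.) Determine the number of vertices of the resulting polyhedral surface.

A regular tetrahedron: V=4, E=6, F=4.
Attach a 14-gonal pyramid (V=15, E=28, F=15) along a 3-gon: merge 3 vertices and 3 edges, delete both glued faces → V=16, E=31, F=17.
Attach a 14-gonal antiprism (V=28, E=56, F=30) along a 3-gon: merge 3 vertices and 3 edges, delete both glued faces → V=41, E=84, F=45.
Attach a heptagonal antiprism (V=14, E=28, F=16) along a 3-gon: merge 3 vertices and 3 edges, delete both glued faces → V=52, E=109, F=59.
Check: V − E + F = 52 − 109 + 59 = 2.

52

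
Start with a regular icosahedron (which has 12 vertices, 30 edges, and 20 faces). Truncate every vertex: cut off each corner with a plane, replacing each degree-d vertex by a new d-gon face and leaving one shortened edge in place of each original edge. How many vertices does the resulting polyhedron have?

Truncation replaces each original edge-end by a new vertex, so V′ = 2E = 60.
Each original edge survives, and each old vertex of degree d contributes d new edges; summing degrees gives Σd = 2E, so E′ = E + 2E = 3E = 90.
Each original face survives and each original vertex becomes one new face: F′ = F + V = 32.

60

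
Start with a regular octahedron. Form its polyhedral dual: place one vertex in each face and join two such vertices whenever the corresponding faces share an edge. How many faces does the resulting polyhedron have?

The base solid has V = 6, E = 12, F = 8.
The dual swaps V and F and preserves E: V′ = F = 8, E′ = E = 12, F′ = V = 6.

6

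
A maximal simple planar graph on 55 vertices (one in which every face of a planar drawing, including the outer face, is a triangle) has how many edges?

In a plane triangulation 3F = 2E and V − E + F = 2, so E = 3V − 6 = 3·55 − 6 = 159.

159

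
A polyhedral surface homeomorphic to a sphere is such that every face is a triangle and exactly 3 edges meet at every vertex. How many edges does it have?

Each face has 3 edges and each edge borders two faces, so 2E = 3F.
Each vertex has degree 3, so 3V = 2E and hence V = 3F/3.
Euler: V − E + F = 2 ⇒ (3F/3) − (3F/2) + F = 2.
Multiply by 6: (6 − 9 + 6)F = 12, i.e. 3F = 12.
So F = 4, E = 3·4/2 = 6, V = 3·4/3 = 4.

6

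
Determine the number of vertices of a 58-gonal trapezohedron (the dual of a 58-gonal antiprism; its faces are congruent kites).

The n-trapezohedron (dual of the n-antiprism) has V = 2·58 + 2 = 118, E = 4·58 = 232, F = 2·58 = 116.

118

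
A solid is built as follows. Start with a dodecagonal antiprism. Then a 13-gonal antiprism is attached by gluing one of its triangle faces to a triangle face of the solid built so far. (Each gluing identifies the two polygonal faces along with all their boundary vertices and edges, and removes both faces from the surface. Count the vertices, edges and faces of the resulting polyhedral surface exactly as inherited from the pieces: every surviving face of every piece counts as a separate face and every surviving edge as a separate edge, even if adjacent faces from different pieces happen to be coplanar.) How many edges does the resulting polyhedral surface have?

A dodecagonal antiprism: V=24, E=48, F=26.
Attach a 13-gonal antiprism (V=26, E=52, F=28) along a 3-gon: merge 3 vertices and 3 edges, delete both glued faces → V=47, E=97, F=52.
Check: V − E + F = 47 − 97 + 52 = 2.

97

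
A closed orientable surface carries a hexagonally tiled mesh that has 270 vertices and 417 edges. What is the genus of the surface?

5

Every face is a hexagon and each edge borders two faces, so 6F = 2·417, giving F = 139.
χ = V − E + F = 270 − 417 + 139 = -8.
For a closed orientable surface χ = 2 − 2g, so g = (2 − (-8))/2 = 5.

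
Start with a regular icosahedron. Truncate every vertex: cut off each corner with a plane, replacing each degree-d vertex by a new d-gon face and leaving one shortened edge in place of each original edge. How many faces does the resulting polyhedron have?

32

The base solid has V = 12, E = 30, F = 20.
Truncation replaces each original edge-end by a new vertex, so V′ = 2E = 60.
Each original edge survives, and each old vertex of degree d contributes d new edges; summing degrees gives Σd = 2E, so E′ = E + 2E = 3E = 90.
Each original face survives and each original vertex becomes one new face: F′ = F + V = 32.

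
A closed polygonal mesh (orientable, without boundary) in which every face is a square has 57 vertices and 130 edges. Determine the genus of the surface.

Every face is a square and each edge borders two faces, so 4F = 2·130, giving F = 65.
χ = V − E + F = 57 − 130 + 65 = -8.
For a closed orientable surface χ = 2 − 2g, so g = (2 − (-8))/2 = 5.

5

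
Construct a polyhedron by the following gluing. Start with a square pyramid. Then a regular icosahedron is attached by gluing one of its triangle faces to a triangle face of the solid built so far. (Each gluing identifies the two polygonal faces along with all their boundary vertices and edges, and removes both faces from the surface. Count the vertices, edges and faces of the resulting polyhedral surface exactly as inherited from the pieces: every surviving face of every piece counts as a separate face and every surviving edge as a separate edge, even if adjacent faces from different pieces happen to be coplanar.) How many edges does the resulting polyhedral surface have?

A square pyramid: V=5, E=8, F=5.
Attach a regular icosahedron (V=12, E=30, F=20) along a 3-gon: merge 3 vertices and 3 edges, delete both glued faces → V=14, E=35, F=23.
Check: V − E + F = 14 − 35 + 23 = 2.

35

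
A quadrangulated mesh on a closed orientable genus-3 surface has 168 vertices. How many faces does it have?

172

χ = 2 − 2·3 = -4, and every face is a square so 4F = 2E.
V − E + F = -4 with E = 4F/2 gives 168 − (4/2 − 1)·F = -4, so F = 172 and E = 344.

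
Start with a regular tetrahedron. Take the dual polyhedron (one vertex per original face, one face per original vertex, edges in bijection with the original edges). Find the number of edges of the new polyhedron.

The base solid has V = 4, E = 6, F = 4.
The dual swaps V and F and preserves E: V′ = F = 4, E′ = E = 6, F′ = V = 4.

6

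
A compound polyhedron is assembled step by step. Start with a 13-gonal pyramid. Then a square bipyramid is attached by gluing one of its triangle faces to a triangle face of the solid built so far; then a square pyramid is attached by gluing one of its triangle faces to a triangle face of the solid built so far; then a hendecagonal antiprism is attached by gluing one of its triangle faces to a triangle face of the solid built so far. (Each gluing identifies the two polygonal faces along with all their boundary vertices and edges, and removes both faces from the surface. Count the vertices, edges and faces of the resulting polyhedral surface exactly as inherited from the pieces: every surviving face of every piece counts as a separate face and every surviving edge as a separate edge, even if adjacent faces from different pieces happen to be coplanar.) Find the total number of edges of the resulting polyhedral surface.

A 13-gonal pyramid: V=14, E=26, F=14.
Attach a square bipyramid (V=6, E=12, F=8) along a 3-gon: merge 3 vertices and 3 edges, delete both glued faces → V=17, E=35, F=20.
Attach a square pyramid (V=5, E=8, F=5) along a 3-gon: merge 3 vertices and 3 edges, delete both glued faces → V=19, E=40, F=23.
Attach a hendecagonal antiprism (V=22, E=44, F=24) along a 3-gon: merge 3 vertices and 3 edges, delete both glued faces → V=38, E=81, F=45.
Check: V − E + F = 38 − 81 + 45 = 2.

81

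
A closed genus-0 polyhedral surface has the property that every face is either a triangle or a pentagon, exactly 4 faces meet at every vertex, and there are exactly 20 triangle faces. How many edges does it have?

Let x be the number of pentagons; then F = 20 + x.
Edge–face incidences: 2E = 3·20 + 5·x = 60 + 5x.
Every vertex has degree 4, so 4V = 2E.
Euler: V − E + F = 2 ⇒ (2E)/4 − E + (20 + x) = 2.
Multiply by 8: 2·(2E) − 4·(2E) + 8·(20 + x) = 16, i.e. 160 + 8x − 2·(60 + 5x) = 16.
Collecting terms: −2x + 40 = 16, so −2x = −24, so x = 12.
Then 2E = 60 + 5·12 = 120, so E = 60, V = 2E/4 = 30, F = 20 + 12 = 32.

60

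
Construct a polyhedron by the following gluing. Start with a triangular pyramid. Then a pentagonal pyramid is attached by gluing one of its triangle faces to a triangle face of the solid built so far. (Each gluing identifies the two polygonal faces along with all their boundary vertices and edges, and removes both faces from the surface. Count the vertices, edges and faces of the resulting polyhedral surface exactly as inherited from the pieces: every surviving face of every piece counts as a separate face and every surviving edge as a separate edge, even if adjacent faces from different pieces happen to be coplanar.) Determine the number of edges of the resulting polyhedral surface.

A triangular pyramid: V=4, E=6, F=4.
Attach a pentagonal pyramid (V=6, E=10, F=6) along a 3-gon: merge 3 vertices and 3 edges, delete both glued faces → V=7, E=13, F=8.
Check: V − E + F = 7 − 13 + 8 = 2.

13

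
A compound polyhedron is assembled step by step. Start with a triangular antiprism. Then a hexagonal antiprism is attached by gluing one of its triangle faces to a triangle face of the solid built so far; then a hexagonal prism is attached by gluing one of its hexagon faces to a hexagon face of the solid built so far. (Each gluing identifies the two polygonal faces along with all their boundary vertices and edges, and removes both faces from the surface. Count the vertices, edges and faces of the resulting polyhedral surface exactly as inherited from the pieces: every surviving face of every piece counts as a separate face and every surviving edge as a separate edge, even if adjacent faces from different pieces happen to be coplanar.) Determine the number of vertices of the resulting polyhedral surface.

A triangular antiprism: V=6, E=12, F=8.
Attach a hexagonal antiprism (V=12, E=24, F=14) along a 3-gon: merge 3 vertices and 3 edges, delete both glued faces → V=15, E=33, F=20.
Attach a hexagonal prism (V=12, E=18, F=8) along a 6-gon: merge 6 vertices and 6 edges, delete both glued faces → V=21, E=45, F=26.
Check: V − E + F = 21 − 45 + 26 = 2.

21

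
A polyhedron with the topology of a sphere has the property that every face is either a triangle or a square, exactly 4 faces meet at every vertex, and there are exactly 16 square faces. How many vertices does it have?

Let x be the number of triangles; then F = 16 + x.
Edge–face incidences: 2E = 4·16 + 3·x = 64 + 3x.
Every vertex has degree 4, so 4V = 2E.
Euler: V − E + F = 2 ⇒ (2E)/4 − E + (16 + x) = 2.
Multiply by 8: 2·(2E) − 4·(2E) + 8·(16 + x) = 16, i.e. 128 + 8x − 2·(64 + 3x) = 16.
Collecting terms: 2x = 16, so x = 8.
Then 2E = 64 + 3·8 = 88, so E = 44, V = 2E/4 = 22, F = 16 + 8 = 24.

22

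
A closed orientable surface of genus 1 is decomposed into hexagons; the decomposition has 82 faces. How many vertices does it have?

164

χ = 2 − 2·1 = 0, and every face is a hexagon so 6F = 2E.
E = 6·82/2 = 246. Then V = 0 + E − F = 0 + 246 − 82 = 164.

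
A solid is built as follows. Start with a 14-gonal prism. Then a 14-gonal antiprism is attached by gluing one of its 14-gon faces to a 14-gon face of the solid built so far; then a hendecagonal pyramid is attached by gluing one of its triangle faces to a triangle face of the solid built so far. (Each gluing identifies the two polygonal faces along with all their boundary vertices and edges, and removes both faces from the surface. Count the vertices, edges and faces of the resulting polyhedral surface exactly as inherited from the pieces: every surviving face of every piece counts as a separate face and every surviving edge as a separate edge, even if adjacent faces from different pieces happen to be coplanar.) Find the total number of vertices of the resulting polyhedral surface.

51

A 14-gonal prism: V=28, E=42, F=16.
Attach a 14-gonal antiprism (V=28, E=56, F=30) along a 14-gon: merge 14 vertices and 14 edges, delete both glued faces → V=42, E=84, F=44.
Attach a hendecagonal pyramid (V=12, E=22, F=12) along a 3-gon: merge 3 vertices and 3 edges, delete both glued faces → V=51, E=103, F=54.
Check: V − E + F = 51 − 103 + 54 = 2.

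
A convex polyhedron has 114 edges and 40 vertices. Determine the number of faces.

Here V − E + F = 2.
F = 2 − V + E = 2 − 40 + 114 = 76.

76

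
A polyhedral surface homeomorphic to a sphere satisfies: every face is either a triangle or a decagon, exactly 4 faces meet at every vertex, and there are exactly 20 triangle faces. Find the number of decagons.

2

Let x be the number of decagons; then F = 20 + x.
Edge–face incidences: 2E = 3·20 + 10·x = 60 + 10x.
Every vertex has degree 4, so 4V = 2E.
Euler: V − E + F = 2 ⇒ (2E)/4 − E + (20 + x) = 2.
Multiply by 8: 2·(2E) − 4·(2E) + 8·(20 + x) = 16, i.e. 160 + 8x − 2·(60 + 10x) = 16.
Collecting terms: −12x + 40 = 16, so −12x = −24, so x = 2.
Then 2E = 60 + 10·2 = 80, so E = 40, V = 2E/4 = 20, F = 20 + 2 = 22.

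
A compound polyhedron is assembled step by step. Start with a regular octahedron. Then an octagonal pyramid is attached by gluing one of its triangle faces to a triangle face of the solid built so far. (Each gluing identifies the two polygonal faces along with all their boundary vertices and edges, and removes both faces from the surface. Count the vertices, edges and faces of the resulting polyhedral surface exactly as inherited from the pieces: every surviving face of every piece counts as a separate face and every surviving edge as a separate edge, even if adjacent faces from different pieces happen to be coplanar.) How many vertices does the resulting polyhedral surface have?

A regular octahedron: V=6, E=12, F=8.
Attach an octagonal pyramid (V=9, E=16, F=9) along a 3-gon: merge 3 vertices and 3 edges, delete both glued faces → V=12, E=25, F=15.
Check: V − E + F = 12 − 25 + 15 = 2.

12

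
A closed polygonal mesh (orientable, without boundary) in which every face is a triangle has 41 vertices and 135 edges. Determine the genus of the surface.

3

Every face is a triangle and each edge borders two faces, so 3F = 2·135, giving F = 90.
χ = V − E + F = 41 − 135 + 90 = -4.
For a closed orientable surface χ = 2 − 2g, so g = (2 − (-4))/2 = 3.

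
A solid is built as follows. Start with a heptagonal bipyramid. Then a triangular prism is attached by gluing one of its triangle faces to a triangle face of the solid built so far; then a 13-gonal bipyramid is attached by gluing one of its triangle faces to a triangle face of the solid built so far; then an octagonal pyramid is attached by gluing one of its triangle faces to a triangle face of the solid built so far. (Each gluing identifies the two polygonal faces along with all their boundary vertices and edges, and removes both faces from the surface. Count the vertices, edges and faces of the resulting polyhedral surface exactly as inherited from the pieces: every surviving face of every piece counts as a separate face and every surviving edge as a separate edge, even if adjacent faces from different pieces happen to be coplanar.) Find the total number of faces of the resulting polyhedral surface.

A heptagonal bipyramid: V=9, E=21, F=14.
Attach a triangular prism (V=6, E=9, F=5) along a 3-gon: merge 3 vertices and 3 edges, delete both glued faces → V=12, E=27, F=17.
Attach a 13-gonal bipyramid (V=15, E=39, F=26) along a 3-gon: merge 3 vertices and 3 edges, delete both glued faces → V=24, E=63, F=41.
Attach an octagonal pyramid (V=9, E=16, F=9) along a 3-gon: merge 3 vertices and 3 edges, delete both glued faces → V=30, E=76, F=48.
Check: V − E + F = 30 − 76 + 48 = 2.

48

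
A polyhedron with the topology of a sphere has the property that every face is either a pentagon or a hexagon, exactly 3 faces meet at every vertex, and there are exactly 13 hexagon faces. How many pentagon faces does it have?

12

Let x be the number of pentagons; then F = 13 + x.
Edge–face incidences: 2E = 6·13 + 5·x = 78 + 5x.
Every vertex has degree 3, so 3V = 2E.
Euler: V − E + F = 2 ⇒ (2E)/3 − E + (13 + x) = 2.
Multiply by 6: 2·(2E) − 3·(2E) + 6·(13 + x) = 12, i.e. 78 + 6x − (78 + 5x) = 12.
Collecting terms: x = 12.
Then 2E = 78 + 5·12 = 138, so E = 69, V = 2E/3 = 46, F = 13 + 12 = 25.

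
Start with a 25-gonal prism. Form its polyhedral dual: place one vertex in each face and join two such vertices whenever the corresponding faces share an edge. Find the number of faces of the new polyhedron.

The base solid has V = 50, E = 75, F = 27.
The dual swaps V and F and preserves E: V′ = F = 27, E′ = E = 75, F′ = V = 50.

50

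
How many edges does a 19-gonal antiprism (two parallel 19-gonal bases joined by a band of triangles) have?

An antiprism on an n-gon has two n-gon caps and 2n triangles: V = 2·19 = 38, E = 4·19 = 76, F = 2·19 + 2 = 40.
Check: V − E + F = 38 − 76 + 40 = 2.

76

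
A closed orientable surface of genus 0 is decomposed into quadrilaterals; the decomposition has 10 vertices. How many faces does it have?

χ = 2 − 2·0 = 2, and every face is a square so 4F = 2E.
V − E + F = 2 with E = 4F/2 gives 10 − (4/2 − 1)·F = 2, so F = 8 and E = 16.

8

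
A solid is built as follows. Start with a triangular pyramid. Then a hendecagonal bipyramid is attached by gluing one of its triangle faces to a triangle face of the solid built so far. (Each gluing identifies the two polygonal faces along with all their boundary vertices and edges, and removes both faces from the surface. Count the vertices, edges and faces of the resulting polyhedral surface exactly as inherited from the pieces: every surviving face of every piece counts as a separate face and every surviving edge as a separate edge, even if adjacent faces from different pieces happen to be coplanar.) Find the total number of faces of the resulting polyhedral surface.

24

A triangular pyramid: V=4, E=6, F=4.
Attach a hendecagonal bipyramid (V=13, E=33, F=22) along a 3-gon: merge 3 vertices and 3 edges, delete both glued faces → V=14, E=36, F=24.
Check: V − E + F = 14 − 36 + 24 = 2.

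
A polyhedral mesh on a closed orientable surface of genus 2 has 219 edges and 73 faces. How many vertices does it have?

For a closed orientable surface of genus 2, χ = 2 − 2·2 = -2.
V = -2 + E − F = -2 + 219 − 73 = 144.

144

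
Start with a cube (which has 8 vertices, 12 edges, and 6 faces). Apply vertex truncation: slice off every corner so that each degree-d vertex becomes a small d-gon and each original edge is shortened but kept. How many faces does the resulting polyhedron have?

14

Truncation replaces each original edge-end by a new vertex, so V′ = 2E = 24.
Each original edge survives, and each old vertex of degree d contributes d new edges; summing degrees gives Σd = 2E, so E′ = E + 2E = 3E = 36.
Each original face survives and each original vertex becomes one new face: F′ = F + V = 14.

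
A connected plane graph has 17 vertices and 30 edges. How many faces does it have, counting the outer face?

Euler's formula for a connected plane graph: V − E + F = 2, so F = 2 − 17 + 30 = 15.

15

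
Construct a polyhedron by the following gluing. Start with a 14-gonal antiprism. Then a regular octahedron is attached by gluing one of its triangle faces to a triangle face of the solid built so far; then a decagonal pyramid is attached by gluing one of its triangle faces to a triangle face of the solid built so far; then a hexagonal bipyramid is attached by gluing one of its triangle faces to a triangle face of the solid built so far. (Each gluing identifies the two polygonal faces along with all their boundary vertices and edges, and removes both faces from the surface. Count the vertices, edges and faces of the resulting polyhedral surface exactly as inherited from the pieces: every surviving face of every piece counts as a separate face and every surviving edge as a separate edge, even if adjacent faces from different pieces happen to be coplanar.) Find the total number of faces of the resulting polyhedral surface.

55

A 14-gonal antiprism: V=28, E=56, F=30.
Attach a regular octahedron (V=6, E=12, F=8) along a 3-gon: merge 3 vertices and 3 edges, delete both glued faces → V=31, E=65, F=36.
Attach a decagonal pyramid (V=11, E=20, F=11) along a 3-gon: merge 3 vertices and 3 edges, delete both glued faces → V=39, E=82, F=45.
Attach a hexagonal bipyramid (V=8, E=18, F=12) along a 3-gon: merge 3 vertices and 3 edges, delete both glued faces → V=44, E=97, F=55.
Check: V − E + F = 44 − 97 + 55 = 2.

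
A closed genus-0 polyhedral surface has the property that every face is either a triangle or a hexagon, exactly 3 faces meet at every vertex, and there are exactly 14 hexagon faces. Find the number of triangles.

Let x be the number of triangles; then F = 14 + x.
Edge–face incidences: 2E = 6·14 + 3·x = 84 + 3x.
Every vertex has degree 3, so 3V = 2E.
Euler: V − E + F = 2 ⇒ (2E)/3 − E + (14 + x) = 2.
Multiply by 6: 2·(2E) − 3·(2E) + 6·(14 + x) = 12, i.e. 84 + 6x − (84 + 3x) = 12.
Collecting terms: 3x = 12, so x = 4.
Then 2E = 84 + 3·4 = 96, so E = 48, V = 2E/3 = 32, F = 14 + 4 = 18.

4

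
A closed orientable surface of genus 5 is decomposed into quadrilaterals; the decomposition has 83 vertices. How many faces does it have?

91

χ = 2 − 2·5 = -8, and every face is a square so 4F = 2E.
V − E + F = -8 with E = 4F/2 gives 83 − (4/2 − 1)·F = -8, so F = 91 and E = 182.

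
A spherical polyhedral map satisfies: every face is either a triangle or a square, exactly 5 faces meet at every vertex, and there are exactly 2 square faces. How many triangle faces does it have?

24

Let x be the number of triangles; then F = 2 + x.
Edge–face incidences: 2E = 4·2 + 3·x = 8 + 3x.
Every vertex has degree 5, so 5V = 2E.
Euler: V − E + F = 2 ⇒ (2E)/5 − E + (2 + x) = 2.
Multiply by 10: 2·(2E) − 5·(2E) + 10·(2 + x) = 20, i.e. 20 + 10x − 3·(8 + 3x) = 20.
Collecting terms: x − 4 = 20, so x = 24.
Then 2E = 8 + 3·24 = 80, so E = 40, V = 2E/5 = 16, F = 2 + 24 = 26.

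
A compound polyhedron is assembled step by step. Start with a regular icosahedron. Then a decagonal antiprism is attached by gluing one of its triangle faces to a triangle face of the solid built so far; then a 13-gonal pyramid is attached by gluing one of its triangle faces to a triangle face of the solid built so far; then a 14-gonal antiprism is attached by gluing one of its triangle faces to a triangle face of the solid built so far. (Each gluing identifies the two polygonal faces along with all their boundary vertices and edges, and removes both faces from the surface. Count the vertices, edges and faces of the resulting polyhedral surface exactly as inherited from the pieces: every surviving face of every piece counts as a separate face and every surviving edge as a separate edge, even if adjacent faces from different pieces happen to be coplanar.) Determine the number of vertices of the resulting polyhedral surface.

A regular icosahedron: V=12, E=30, F=20.
Attach a decagonal antiprism (V=20, E=40, F=22) along a 3-gon: merge 3 vertices and 3 edges, delete both glued faces → V=29, E=67, F=40.
Attach a 13-gonal pyramid (V=14, E=26, F=14) along a 3-gon: merge 3 vertices and 3 edges, delete both glued faces → V=40, E=90, F=52.
Attach a 14-gonal antiprism (V=28, E=56, F=30) along a 3-gon: merge 3 vertices and 3 edges, delete both glued faces → V=65, E=143, F=80.
Check: V − E + F = 65 − 143 + 80 = 2.

65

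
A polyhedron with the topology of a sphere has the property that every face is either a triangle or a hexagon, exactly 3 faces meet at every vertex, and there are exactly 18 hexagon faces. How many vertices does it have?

Let x be the number of triangles; then F = 18 + x.
Edge–face incidences: 2E = 6·18 + 3·x = 108 + 3x.
Every vertex has degree 3, so 3V = 2E.
Euler: V − E + F = 2 ⇒ (2E)/3 − E + (18 + x) = 2.
Multiply by 6: 2·(2E) − 3·(2E) + 6·(18 + x) = 12, i.e. 108 + 6x − (108 + 3x) = 12.
Collecting terms: 3x = 12, so x = 4.
Then 2E = 108 + 3·4 = 120, so E = 60, V = 2E/3 = 40, F = 18 + 4 = 22.

40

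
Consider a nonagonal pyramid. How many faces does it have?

A pyramid on an n-gon base has one n-gon and n triangles: V = 9 + 1 = 10, E = 2·9 = 18, F = 9 + 1 = 10.
Check: V − E + F = 10 − 18 + 10 = 2.

10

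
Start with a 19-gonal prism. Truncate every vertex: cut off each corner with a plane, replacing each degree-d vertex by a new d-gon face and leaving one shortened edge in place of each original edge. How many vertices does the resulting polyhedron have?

The base solid has V = 38, E = 57, F = 21.
Truncation replaces each original edge-end by a new vertex, so V′ = 2E = 114.
Each original edge survives, and each old vertex of degree d contributes d new edges; summing degrees gives Σd = 2E, so E′ = E + 2E = 3E = 171.
Each original face survives and each original vertex becomes one new face: F′ = F + V = 59.

114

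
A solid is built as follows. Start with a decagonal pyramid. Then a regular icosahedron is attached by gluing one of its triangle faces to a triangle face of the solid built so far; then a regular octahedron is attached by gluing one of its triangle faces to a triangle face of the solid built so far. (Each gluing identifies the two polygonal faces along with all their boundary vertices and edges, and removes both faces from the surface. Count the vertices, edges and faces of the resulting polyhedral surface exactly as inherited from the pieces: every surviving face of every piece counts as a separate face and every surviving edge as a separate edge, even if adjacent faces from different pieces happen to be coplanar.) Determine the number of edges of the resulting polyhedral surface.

56

A decagonal pyramid: V=11, E=20, F=11.
Attach a regular icosahedron (V=12, E=30, F=20) along a 3-gon: merge 3 vertices and 3 edges, delete both glued faces → V=20, E=47, F=29.
Attach a regular octahedron (V=6, E=12, F=8) along a 3-gon: merge 3 vertices and 3 edges, delete both glued faces → V=23, E=56, F=35.
Check: V − E + F = 23 − 56 + 35 = 2.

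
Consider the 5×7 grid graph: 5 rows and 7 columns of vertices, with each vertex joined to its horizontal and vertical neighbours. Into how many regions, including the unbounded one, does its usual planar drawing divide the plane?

25

The grid has V = 5·7 = 35 vertices and E = 5·6 + 7·4 = 58 edges.
F = 2 − V + E = 2 − 35 + 58 = 25.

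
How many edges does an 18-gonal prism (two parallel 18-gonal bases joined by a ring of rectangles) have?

54

A prism on an n-gon has two n-gon bases and n rectangular sides: V = 2·18 = 36, E = 3·18 = 54, F = 18 + 2 = 20.
Check: V − E + F = 36 − 54 + 20 = 2.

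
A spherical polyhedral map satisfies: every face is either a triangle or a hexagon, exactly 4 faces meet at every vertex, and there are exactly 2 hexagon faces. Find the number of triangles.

12

Let x be the number of triangles; then F = 2 + x.
Edge–face incidences: 2E = 6·2 + 3·x = 12 + 3x.
Every vertex has degree 4, so 4V = 2E.
Euler: V − E + F = 2 ⇒ (2E)/4 − E + (2 + x) = 2.
Multiply by 8: 2·(2E) − 4·(2E) + 8·(2 + x) = 16, i.e. 16 + 8x − 2·(12 + 3x) = 16.
Collecting terms: 2x − 8 = 16, so 2x = 24, so x = 12.
Then 2E = 12 + 3·12 = 48, so E = 24, V = 2E/4 = 12, F = 2 + 12 = 14.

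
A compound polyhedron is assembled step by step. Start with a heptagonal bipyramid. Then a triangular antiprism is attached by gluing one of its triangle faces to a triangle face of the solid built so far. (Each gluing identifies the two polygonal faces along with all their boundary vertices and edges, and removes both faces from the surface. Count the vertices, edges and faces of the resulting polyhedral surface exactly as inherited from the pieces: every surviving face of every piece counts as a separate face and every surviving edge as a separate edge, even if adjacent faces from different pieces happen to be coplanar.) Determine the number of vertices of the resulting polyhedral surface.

A heptagonal bipyramid: V=9, E=21, F=14.
Attach a triangular antiprism (V=6, E=12, F=8) along a 3-gon: merge 3 vertices and 3 edges, delete both glued faces → V=12, E=30, F=20.
Check: V − E + F = 12 − 30 + 20 = 2.

12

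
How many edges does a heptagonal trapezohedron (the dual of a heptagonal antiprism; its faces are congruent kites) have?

28

The n-trapezohedron (dual of the n-antiprism) has V = 2·7 + 2 = 16, E = 4·7 = 28, F = 2·7 = 14.
Check: V − E + F = 16 − 28 + 14 = 2.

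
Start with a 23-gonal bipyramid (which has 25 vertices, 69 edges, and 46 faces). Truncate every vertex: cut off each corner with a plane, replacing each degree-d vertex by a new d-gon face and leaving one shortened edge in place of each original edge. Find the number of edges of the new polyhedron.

207

Truncation replaces each original edge-end by a new vertex, so V′ = 2E = 138.
Each original edge survives, and each old vertex of degree d contributes d new edges; summing degrees gives Σd = 2E, so E′ = E + 2E = 3E = 207.
Each original face survives and each original vertex becomes one new face: F′ = F + V = 71.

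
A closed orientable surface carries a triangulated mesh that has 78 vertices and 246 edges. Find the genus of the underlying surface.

Every face is a triangle and each edge borders two faces, so 3F = 2·246, giving F = 164.
χ = V − E + F = 78 − 246 + 164 = -4.
For a closed orientable surface χ = 2 − 2g, so g = (2 − (-4))/2 = 3.

3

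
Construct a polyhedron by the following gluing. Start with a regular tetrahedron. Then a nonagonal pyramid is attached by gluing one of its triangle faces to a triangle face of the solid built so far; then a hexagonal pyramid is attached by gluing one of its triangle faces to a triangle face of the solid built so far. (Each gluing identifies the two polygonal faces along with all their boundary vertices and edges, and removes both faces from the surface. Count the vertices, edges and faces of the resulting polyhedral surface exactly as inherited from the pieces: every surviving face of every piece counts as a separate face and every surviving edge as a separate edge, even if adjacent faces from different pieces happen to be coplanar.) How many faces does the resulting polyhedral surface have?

A regular tetrahedron: V=4, E=6, F=4.
Attach a nonagonal pyramid (V=10, E=18, F=10) along a 3-gon: merge 3 vertices and 3 edges, delete both glued faces → V=11, E=21, F=12.
Attach a hexagonal pyramid (V=7, E=12, F=7) along a 3-gon: merge 3 vertices and 3 edges, delete both glued faces → V=15, E=30, F=17.
Check: V − E + F = 15 − 30 + 17 = 2.

17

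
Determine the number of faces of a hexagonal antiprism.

14

An antiprism on an n-gon has two n-gon caps and 2n triangles: V = 2·6 = 12, E = 4·6 = 24, F = 2·6 + 2 = 14.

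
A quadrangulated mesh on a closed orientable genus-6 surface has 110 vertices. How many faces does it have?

χ = 2 − 2·6 = -10, and every face is a square so 4F = 2E.
V − E + F = -10 with E = 4F/2 gives 110 − (4/2 − 1)·F = -10, so F = 120 and E = 240.

120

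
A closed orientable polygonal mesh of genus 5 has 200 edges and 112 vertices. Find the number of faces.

80

For a closed orientable surface of genus 5, χ = 2 − 2·5 = -8.
F = -8 − V + E = -8 − 112 + 200 = 80.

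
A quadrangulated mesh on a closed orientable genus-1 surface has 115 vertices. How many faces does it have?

χ = 2 − 2·1 = 0, and every face is a square so 4F = 2E.
V − E + F = 0 with E = 4F/2 gives 115 − (4/2 − 1)·F = 0, so F = 115 and E = 230.

115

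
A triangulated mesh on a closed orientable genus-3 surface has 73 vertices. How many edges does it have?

χ = 2 − 2·3 = -4, and every face is a triangle so 3F = 2E.
V − E + F = -4 with E = 3F/2 gives 73 − (3/2 − 1)·F = -4, so F = 154 and E = 231.

231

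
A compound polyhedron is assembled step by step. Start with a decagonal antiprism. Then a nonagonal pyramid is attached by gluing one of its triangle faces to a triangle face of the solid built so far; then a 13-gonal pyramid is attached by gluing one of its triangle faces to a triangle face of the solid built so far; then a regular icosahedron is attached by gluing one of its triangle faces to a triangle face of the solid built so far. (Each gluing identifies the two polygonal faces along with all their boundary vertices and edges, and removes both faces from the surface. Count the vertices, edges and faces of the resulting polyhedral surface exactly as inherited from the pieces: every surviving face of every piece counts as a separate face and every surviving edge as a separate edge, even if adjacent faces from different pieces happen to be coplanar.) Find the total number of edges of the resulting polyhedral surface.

A decagonal antiprism: V=20, E=40, F=22.
Attach a nonagonal pyramid (V=10, E=18, F=10) along a 3-gon: merge 3 vertices and 3 edges, delete both glued faces → V=27, E=55, F=30.
Attach a 13-gonal pyramid (V=14, E=26, F=14) along a 3-gon: merge 3 vertices and 3 edges, delete both glued faces → V=38, E=78, F=42.
Attach a regular icosahedron (V=12, E=30, F=20) along a 3-gon: merge 3 vertices and 3 edges, delete both glued faces → V=47, E=105, F=60.
Check: V − E + F = 47 − 105 + 60 = 2.

105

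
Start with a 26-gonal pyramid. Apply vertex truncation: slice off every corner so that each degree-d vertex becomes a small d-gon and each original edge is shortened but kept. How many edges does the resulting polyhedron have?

156

The base solid has V = 27, E = 52, F = 27.
Truncation replaces each original edge-end by a new vertex, so V′ = 2E = 104.
Each original edge survives, and each old vertex of degree d contributes d new edges; summing degrees gives Σd = 2E, so E′ = E + 2E = 3E = 156.
Each original face survives and each original vertex becomes one new face: F′ = F + V = 54.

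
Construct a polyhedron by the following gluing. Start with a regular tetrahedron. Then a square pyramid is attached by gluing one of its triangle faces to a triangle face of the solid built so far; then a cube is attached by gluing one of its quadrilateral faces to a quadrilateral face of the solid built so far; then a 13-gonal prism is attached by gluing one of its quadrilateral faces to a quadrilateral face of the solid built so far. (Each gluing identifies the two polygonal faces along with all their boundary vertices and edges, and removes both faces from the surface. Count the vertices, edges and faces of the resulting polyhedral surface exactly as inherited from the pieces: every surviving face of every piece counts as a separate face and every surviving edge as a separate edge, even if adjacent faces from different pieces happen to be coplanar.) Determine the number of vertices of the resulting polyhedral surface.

A regular tetrahedron: V=4, E=6, F=4.
Attach a square pyramid (V=5, E=8, F=5) along a 3-gon: merge 3 vertices and 3 edges, delete both glued faces → V=6, E=11, F=7.
Attach a cube (V=8, E=12, F=6) along a 4-gon: merge 4 vertices and 4 edges, delete both glued faces → V=10, E=19, F=11.
Attach a 13-gonal prism (V=26, E=39, F=15) along a 4-gon: merge 4 vertices and 4 edges, delete both glued faces → V=32, E=54, F=24.
Check: V − E + F = 32 − 54 + 24 = 2.

32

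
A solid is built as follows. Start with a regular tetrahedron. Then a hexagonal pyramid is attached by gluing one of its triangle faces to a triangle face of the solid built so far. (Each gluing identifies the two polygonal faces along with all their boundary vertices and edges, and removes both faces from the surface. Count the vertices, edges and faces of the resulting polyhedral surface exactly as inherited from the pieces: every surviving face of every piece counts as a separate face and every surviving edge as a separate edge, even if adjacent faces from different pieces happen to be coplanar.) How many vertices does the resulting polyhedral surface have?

A regular tetrahedron: V=4, E=6, F=4.
Attach a hexagonal pyramid (V=7, E=12, F=7) along a 3-gon: merge 3 vertices and 3 edges, delete both glued faces → V=8, E=15, F=9.
Check: V − E + F = 8 − 15 + 9 = 2.

8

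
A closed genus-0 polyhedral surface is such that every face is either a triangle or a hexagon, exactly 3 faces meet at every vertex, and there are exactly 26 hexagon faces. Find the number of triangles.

4

Let x be the number of triangles; then F = 26 + x.
Edge–face incidences: 2E = 6·26 + 3·x = 156 + 3x.
Every vertex has degree 3, so 3V = 2E.
Euler: V − E + F = 2 ⇒ (2E)/3 − E + (26 + x) = 2.
Multiply by 6: 2·(2E) − 3·(2E) + 6·(26 + x) = 12, i.e. 156 + 6x − (156 + 3x) = 12.
Collecting terms: 3x = 12, so x = 4.
Then 2E = 156 + 3·4 = 168, so E = 84, V = 2E/3 = 56, F = 26 + 4 = 30.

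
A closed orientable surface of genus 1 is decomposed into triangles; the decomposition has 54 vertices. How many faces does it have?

108

χ = 2 − 2·1 = 0, and every face is a triangle so 3F = 2E.
V − E + F = 0 with E = 3F/2 gives 54 − (3/2 − 1)·F = 0, so F = 108 and E = 162.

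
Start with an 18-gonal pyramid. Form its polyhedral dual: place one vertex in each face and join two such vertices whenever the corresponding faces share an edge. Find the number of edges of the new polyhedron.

36

The base solid has V = 19, E = 36, F = 19.
The dual swaps V and F and preserves E: V′ = F = 19, E′ = E = 36, F′ = V = 19.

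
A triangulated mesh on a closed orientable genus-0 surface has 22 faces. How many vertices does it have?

13

χ = 2 − 2·0 = 2, and every face is a triangle so 3F = 2E.
E = 3·22/2 = 33. Then V = 2 + E − F = 2 + 33 − 22 = 13.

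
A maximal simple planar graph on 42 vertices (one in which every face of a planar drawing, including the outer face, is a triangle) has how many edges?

120

In a plane triangulation 3F = 2E and V − E + F = 2, so E = 3V − 6 = 3·42 − 6 = 120.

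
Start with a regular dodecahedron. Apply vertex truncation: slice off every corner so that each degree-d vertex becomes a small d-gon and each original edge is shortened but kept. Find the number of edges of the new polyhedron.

90

The base solid has V = 20, E = 30, F = 12.
Truncation replaces each original edge-end by a new vertex, so V′ = 2E = 60.
Each original edge survives, and each old vertex of degree d contributes d new edges; summing degrees gives Σd = 2E, so E′ = E + 2E = 3E = 90.
Each original face survives and each original vertex becomes one new face: F′ = F + V = 32.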